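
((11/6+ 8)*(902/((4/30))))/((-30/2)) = -26609/6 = -4434.83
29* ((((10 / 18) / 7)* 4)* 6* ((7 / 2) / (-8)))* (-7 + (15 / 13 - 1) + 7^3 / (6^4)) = 16078325 / 101088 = 159.05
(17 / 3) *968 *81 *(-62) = -27547344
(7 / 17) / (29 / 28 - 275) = -196 / 130407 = -0.00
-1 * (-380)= 380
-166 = -166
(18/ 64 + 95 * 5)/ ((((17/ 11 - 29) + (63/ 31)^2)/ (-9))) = 1446969051/ 7890016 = 183.39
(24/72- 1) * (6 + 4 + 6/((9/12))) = -12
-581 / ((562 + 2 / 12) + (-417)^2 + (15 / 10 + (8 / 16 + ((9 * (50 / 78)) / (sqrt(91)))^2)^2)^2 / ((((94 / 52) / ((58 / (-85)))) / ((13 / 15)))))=-15365567147758988533100 / 4613624230763589797869983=-0.00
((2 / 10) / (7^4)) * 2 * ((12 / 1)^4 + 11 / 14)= 3.45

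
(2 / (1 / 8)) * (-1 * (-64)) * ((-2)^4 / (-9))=-16384 / 9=-1820.44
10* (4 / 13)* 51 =2040 / 13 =156.92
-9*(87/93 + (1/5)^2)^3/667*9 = -0.11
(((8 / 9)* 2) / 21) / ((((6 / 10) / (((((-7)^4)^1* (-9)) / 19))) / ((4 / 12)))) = -27440 / 513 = -53.49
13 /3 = 4.33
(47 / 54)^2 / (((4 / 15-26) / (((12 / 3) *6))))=-11045 / 15633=-0.71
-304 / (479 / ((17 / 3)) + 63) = -2.06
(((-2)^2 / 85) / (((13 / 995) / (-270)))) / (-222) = 35820 / 8177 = 4.38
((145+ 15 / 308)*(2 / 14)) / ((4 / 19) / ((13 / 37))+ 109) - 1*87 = -86.81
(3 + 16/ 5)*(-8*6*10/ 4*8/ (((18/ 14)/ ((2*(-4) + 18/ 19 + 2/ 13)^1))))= 31936.78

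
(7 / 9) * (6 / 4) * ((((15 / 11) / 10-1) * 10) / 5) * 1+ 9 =461 / 66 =6.98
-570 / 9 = -190 / 3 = -63.33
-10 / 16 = -5 / 8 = -0.62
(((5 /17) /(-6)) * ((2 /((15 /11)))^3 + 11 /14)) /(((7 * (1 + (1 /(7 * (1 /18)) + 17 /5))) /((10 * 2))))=-186197 /2351916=-0.08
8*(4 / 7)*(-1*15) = -480 / 7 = -68.57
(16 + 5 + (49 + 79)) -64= 85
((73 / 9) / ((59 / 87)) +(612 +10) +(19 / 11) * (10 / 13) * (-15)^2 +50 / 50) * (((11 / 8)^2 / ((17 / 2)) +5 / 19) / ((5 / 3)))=59320148223 / 218012080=272.10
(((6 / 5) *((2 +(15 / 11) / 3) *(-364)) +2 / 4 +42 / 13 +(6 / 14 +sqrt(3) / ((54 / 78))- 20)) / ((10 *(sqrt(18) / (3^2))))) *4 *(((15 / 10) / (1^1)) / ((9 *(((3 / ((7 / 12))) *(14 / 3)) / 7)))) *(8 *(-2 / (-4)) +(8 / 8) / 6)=sqrt(2) *(-98016669 +130130 *sqrt(3)) / 741312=-186.56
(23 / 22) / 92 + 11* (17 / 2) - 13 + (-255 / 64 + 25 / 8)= 56075 / 704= 79.65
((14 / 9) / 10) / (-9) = -7 / 405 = -0.02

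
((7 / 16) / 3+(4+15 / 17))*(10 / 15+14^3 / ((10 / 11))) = 92904229 / 6120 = 15180.43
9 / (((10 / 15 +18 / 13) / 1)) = 351 / 80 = 4.39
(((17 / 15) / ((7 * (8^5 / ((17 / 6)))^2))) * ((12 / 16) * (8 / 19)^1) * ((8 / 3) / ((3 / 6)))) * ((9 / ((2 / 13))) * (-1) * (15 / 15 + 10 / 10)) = -63869 / 267764367360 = -0.00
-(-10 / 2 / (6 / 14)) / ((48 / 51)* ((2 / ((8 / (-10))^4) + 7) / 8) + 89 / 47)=3.54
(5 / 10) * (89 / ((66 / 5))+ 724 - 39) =45655 / 132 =345.87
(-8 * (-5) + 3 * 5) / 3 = 55 / 3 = 18.33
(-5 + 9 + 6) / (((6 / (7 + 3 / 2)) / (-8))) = -340 / 3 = -113.33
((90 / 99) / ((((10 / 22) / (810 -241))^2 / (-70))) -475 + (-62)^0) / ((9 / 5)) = -498594310 / 9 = -55399367.78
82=82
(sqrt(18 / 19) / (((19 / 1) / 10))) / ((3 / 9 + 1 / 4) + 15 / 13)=4680 * sqrt(38) / 97831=0.29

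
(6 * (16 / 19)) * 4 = 384 / 19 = 20.21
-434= -434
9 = 9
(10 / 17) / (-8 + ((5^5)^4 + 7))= 5 / 810623168945304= 0.00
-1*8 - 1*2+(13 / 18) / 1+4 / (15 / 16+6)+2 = -6.70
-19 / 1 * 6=-114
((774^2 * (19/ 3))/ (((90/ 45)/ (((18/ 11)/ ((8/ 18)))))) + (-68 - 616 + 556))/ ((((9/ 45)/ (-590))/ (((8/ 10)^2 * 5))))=-725276040160/ 11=-65934185469.09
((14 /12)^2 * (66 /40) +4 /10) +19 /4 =355 /48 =7.40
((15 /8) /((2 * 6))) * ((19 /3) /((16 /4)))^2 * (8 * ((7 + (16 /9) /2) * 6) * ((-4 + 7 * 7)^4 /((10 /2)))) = 3892708125 /32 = 121647128.91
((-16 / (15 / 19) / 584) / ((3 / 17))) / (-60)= 0.00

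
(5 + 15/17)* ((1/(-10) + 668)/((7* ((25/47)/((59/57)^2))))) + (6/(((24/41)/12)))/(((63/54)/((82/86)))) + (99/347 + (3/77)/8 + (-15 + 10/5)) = 1218.33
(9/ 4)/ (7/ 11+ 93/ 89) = 8811/ 6584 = 1.34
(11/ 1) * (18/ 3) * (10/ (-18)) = -110/ 3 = -36.67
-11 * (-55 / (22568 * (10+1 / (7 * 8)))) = 55 / 20553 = 0.00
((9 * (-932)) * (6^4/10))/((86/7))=-19023984/215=-88483.65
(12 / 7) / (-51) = -0.03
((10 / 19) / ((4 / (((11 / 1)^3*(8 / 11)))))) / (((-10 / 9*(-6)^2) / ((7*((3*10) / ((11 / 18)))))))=-20790 / 19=-1094.21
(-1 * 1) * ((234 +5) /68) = -239 /68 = -3.51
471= 471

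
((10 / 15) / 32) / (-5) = -1 / 240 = -0.00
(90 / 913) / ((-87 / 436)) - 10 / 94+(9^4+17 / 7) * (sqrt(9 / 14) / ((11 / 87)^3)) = -747145 / 1244419+45381392748 * sqrt(14) / 65219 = 2603560.07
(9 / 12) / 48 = 1 / 64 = 0.02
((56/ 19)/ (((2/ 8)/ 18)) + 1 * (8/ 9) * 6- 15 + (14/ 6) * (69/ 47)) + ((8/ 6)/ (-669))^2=740881752224/ 3597047757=205.97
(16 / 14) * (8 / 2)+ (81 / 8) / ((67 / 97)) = 72151 / 3752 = 19.23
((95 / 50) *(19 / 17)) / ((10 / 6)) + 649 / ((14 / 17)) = 2348303 / 2975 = 789.35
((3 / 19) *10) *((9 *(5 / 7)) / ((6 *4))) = 225 / 532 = 0.42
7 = 7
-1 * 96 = -96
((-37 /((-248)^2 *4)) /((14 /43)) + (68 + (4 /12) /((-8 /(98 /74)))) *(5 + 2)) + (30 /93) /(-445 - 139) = 13273660108127 /27908547072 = 475.61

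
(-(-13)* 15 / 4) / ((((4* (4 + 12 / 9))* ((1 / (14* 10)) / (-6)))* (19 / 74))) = -2272725 / 304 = -7476.07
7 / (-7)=-1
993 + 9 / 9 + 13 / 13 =995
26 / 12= 2.17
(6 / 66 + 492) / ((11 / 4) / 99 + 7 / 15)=974340 / 979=995.24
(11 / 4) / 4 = 11 / 16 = 0.69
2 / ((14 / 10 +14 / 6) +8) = 15 / 88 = 0.17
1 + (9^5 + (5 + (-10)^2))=59155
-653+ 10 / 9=-5867 / 9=-651.89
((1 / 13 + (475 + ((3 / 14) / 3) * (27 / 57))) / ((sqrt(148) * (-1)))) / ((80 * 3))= -1642933 * sqrt(37) / 61414080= -0.16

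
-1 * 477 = -477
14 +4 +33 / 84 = 515 / 28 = 18.39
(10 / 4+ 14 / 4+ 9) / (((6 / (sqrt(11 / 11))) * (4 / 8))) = 5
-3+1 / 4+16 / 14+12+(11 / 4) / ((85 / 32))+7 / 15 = 84929 / 7140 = 11.89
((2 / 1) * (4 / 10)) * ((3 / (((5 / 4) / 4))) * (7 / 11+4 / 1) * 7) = 68544 / 275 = 249.25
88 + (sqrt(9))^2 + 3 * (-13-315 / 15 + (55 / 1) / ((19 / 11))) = 1720 / 19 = 90.53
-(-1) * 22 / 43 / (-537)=-22 / 23091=-0.00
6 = 6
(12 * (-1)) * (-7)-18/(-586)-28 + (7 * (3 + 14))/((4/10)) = 207169/586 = 353.53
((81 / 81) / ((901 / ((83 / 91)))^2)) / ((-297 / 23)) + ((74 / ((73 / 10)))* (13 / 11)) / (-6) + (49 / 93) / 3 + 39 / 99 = -6448097561530979 / 4518282382604991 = -1.43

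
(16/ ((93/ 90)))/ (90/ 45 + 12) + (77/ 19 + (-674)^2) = 1873001217/ 4123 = 454281.16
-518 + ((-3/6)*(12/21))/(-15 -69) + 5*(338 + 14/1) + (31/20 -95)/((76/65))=51930989/44688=1162.08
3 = 3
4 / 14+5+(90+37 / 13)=8930 / 91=98.13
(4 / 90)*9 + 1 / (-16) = 27 / 80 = 0.34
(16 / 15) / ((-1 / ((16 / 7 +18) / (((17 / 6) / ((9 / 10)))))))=-20448 / 2975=-6.87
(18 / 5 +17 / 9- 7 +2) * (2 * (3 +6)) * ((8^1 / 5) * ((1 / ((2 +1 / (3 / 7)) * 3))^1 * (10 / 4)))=176 / 65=2.71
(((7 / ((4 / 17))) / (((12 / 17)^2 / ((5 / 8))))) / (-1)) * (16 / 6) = -171955 / 1728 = -99.51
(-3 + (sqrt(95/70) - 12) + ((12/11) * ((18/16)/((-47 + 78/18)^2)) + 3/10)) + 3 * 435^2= sqrt(266)/14 + 1023060100287/1802240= 567661.47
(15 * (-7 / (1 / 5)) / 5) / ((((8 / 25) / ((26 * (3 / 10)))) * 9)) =-2275 / 8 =-284.38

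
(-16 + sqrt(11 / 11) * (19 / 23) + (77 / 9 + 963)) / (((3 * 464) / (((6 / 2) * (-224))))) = -2771594 / 6003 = -461.70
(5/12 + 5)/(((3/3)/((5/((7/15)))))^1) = 1625/28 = 58.04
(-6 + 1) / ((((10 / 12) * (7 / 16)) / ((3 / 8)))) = -36 / 7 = -5.14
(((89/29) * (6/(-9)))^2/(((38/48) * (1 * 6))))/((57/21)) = 887152/2732409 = 0.32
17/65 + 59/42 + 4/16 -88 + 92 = 32303/5460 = 5.92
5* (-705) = -3525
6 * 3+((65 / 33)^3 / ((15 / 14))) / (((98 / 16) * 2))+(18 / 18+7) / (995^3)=13814282232039166 / 743413351440375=18.58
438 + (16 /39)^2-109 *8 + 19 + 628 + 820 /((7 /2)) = 4764043 /10647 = 447.45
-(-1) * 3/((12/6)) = 3/2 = 1.50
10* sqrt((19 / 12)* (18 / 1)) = 5* sqrt(114) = 53.39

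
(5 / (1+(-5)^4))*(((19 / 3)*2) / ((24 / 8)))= 95 / 2817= 0.03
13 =13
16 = 16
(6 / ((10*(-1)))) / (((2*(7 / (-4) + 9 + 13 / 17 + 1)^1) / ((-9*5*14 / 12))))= 1071 / 613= 1.75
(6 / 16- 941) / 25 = -301 / 8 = -37.62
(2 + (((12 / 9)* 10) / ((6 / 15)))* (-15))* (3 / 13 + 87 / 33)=-204180 / 143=-1427.83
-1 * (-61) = 61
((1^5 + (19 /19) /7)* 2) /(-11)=-16 /77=-0.21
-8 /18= -4 /9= -0.44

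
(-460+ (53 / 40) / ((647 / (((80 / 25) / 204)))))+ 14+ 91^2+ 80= 13058562803 / 1649850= 7915.00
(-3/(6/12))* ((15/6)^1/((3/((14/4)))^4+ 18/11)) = -6.89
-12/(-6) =2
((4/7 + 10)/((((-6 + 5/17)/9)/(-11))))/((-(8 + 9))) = -7326/679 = -10.79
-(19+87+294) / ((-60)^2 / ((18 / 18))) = -1 / 9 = -0.11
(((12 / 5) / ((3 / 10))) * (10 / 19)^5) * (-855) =-36000000 / 130321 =-276.24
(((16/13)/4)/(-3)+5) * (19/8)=3629/312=11.63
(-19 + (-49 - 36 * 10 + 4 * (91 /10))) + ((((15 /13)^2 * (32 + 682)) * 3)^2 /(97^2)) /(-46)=-12682696546516 /30904001635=-410.39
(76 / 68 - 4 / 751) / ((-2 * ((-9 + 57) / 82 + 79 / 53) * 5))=-30858773 / 575919370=-0.05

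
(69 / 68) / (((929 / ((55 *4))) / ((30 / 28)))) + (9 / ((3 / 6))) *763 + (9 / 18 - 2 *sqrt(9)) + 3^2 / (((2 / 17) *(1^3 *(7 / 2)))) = 1520144195 / 110551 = 13750.61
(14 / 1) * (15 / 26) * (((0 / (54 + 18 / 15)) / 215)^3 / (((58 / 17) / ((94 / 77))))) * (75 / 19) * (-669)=0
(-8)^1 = -8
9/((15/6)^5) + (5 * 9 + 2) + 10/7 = 1061391/21875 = 48.52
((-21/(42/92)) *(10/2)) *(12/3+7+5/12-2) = -12995/6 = -2165.83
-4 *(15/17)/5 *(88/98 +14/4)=-3.10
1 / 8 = 0.12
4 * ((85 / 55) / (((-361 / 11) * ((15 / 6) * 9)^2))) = -272 / 731025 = -0.00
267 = 267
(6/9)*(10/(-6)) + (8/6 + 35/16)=2.41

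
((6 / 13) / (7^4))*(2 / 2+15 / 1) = 96 / 31213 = 0.00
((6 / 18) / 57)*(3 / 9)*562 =562 / 513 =1.10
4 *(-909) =-3636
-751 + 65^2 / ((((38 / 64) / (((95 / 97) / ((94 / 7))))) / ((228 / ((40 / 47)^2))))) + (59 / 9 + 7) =141972776 / 873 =162626.32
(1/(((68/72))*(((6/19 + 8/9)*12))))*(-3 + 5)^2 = 513/1751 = 0.29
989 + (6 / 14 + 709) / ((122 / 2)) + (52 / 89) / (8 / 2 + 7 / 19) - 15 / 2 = 6266002223 / 6308498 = 993.26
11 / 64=0.17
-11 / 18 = -0.61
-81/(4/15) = -303.75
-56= -56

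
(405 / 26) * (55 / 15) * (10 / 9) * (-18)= -14850 / 13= -1142.31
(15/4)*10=75/2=37.50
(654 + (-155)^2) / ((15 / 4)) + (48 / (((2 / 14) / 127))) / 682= 33982196 / 5115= 6643.64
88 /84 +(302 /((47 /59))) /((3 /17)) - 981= 1153129 /987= 1168.32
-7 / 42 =-1 / 6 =-0.17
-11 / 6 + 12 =61 / 6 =10.17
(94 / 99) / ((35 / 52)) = 4888 / 3465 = 1.41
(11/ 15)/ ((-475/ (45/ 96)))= -11/ 15200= -0.00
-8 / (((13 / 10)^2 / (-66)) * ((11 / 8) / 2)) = 76800 / 169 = 454.44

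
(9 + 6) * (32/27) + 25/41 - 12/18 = 6539/369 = 17.72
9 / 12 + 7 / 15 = 73 / 60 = 1.22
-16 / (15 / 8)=-128 / 15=-8.53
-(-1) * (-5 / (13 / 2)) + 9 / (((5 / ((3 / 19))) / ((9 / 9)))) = -599 / 1235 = -0.49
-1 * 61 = -61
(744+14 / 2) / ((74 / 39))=29289 / 74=395.80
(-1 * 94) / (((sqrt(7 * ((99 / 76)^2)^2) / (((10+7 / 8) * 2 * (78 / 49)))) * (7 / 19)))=-1944553936 * sqrt(7) / 2614689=-1967.66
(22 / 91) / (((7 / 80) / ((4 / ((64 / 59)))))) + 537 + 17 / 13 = 349392 / 637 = 548.50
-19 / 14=-1.36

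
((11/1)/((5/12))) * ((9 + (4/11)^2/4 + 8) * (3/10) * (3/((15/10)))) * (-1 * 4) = -296784/275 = -1079.21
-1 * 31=-31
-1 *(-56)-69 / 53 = 2899 / 53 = 54.70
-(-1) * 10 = 10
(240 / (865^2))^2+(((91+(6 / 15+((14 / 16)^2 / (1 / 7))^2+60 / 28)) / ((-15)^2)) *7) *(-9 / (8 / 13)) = -204108268893961767 / 3668971687936000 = -55.63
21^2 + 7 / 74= 32641 / 74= 441.09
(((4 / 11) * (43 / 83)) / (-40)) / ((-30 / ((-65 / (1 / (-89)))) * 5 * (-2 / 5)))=-49751 / 109560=-0.45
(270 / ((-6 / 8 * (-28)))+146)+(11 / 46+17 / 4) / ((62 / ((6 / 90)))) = 95145611 / 598920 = 158.86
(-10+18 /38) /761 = -0.01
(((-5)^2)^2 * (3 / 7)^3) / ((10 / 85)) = 286875 / 686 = 418.19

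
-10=-10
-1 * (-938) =938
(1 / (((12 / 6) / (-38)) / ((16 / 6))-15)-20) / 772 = -11453 / 440619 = -0.03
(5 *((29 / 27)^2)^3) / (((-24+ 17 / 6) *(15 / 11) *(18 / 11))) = -71973621841 / 442821618927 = -0.16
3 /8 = 0.38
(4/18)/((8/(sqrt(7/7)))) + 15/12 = 23/18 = 1.28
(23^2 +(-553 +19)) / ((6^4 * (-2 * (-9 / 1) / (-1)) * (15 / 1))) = 1 / 69984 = 0.00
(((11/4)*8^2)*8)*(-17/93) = -23936/93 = -257.38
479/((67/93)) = 44547/67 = 664.88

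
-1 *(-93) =93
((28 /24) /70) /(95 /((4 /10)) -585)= -1 /20850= -0.00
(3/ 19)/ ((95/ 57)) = 9/ 95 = 0.09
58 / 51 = 1.14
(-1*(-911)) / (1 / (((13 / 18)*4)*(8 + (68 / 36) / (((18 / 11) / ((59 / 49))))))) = 882741691 / 35721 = 24712.12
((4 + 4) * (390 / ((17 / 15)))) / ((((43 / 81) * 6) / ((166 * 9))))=943909200 / 731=1291257.46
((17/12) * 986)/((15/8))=744.98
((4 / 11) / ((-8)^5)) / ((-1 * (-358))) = -1 / 32260096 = -0.00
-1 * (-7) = 7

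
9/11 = 0.82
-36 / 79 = -0.46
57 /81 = 19 /27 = 0.70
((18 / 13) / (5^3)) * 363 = 6534 / 1625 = 4.02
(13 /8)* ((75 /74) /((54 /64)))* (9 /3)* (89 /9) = 57850 /999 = 57.91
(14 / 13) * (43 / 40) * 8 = 9.26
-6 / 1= -6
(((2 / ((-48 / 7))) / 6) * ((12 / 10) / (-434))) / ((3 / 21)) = 7 / 7440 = 0.00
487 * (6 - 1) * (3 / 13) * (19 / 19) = 7305 / 13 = 561.92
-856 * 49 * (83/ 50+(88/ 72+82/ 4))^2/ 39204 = -290232776806/ 496175625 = -584.94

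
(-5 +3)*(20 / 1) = -40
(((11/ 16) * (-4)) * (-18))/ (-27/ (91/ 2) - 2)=-9009/ 472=-19.09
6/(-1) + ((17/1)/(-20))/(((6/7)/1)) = -839/120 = -6.99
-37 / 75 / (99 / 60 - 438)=148 / 130905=0.00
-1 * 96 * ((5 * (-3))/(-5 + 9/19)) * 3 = -41040/43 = -954.42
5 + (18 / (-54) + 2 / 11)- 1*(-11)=523 / 33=15.85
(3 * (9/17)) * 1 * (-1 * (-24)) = 648/17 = 38.12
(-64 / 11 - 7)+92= 871 / 11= 79.18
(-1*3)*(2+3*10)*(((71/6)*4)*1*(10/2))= -22720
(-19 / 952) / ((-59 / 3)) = 0.00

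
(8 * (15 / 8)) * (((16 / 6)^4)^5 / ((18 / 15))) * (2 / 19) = 28823037615171174400 / 66248903619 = 435071918.79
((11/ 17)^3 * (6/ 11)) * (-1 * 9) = -6534/ 4913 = -1.33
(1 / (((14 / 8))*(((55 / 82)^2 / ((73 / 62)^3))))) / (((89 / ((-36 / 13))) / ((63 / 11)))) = -423751549896 / 1146928922425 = -0.37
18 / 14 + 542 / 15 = 3929 / 105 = 37.42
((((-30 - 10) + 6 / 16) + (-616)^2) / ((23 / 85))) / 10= 51600627 / 368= 140219.10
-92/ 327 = -0.28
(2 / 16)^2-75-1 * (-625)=35201 / 64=550.02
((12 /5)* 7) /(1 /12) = 1008 /5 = 201.60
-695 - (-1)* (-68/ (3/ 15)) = -1035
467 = 467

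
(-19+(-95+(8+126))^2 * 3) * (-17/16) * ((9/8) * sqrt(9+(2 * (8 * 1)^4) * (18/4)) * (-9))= 293301 * sqrt(4097)/2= 9386777.64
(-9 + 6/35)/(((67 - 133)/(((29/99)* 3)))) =2987/25410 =0.12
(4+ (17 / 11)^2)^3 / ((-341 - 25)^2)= 461889917 / 237311225316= 0.00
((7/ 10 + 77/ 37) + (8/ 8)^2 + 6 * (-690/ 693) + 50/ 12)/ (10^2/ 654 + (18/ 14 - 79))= -9193823/ 361289830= -0.03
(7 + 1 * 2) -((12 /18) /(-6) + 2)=7.11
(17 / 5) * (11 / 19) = 187 / 95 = 1.97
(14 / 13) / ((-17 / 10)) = -140 / 221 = -0.63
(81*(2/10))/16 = 81/80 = 1.01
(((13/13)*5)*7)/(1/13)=455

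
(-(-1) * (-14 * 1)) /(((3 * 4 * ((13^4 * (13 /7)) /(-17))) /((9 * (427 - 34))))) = 982107 /742586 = 1.32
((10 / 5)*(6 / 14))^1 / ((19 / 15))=90 / 133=0.68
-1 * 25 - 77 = -102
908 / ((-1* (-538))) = 1.69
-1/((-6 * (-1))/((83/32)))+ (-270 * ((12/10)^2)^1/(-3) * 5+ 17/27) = 1120085/1728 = 648.20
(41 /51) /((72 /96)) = 164 /153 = 1.07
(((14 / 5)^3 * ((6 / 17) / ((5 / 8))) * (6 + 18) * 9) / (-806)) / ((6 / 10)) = -4741632 / 856375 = -5.54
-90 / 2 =-45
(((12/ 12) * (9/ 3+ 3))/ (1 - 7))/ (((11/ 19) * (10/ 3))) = -57/ 110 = -0.52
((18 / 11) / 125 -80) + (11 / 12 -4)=-1370659 / 16500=-83.07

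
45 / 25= 9 / 5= 1.80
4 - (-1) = 5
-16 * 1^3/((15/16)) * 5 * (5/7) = -1280/21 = -60.95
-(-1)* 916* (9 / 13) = 634.15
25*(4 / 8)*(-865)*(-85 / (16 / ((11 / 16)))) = 20219375 / 512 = 39490.97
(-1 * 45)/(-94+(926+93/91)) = -819/15161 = -0.05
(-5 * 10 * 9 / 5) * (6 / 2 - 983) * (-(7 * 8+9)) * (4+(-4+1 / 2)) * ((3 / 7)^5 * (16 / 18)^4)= -26624000 / 1029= -25873.66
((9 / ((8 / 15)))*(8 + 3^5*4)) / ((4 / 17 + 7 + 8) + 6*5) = 365.59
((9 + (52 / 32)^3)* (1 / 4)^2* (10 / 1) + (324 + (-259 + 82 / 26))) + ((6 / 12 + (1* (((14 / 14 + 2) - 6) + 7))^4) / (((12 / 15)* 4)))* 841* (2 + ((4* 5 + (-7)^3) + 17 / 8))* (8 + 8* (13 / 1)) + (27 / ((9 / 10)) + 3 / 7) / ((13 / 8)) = -897373425475629 / 372736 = -2407530867.63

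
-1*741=-741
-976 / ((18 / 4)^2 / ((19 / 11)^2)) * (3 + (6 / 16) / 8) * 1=-1431365 / 3267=-438.13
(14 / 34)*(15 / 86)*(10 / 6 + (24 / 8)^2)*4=2240 / 731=3.06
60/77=0.78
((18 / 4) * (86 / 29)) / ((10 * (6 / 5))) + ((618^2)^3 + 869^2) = 6462325657923013589 / 116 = 55709703947612186.11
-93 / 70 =-1.33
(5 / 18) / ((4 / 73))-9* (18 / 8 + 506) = -328981 / 72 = -4569.18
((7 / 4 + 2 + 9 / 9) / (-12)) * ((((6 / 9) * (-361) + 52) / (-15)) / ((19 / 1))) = -283 / 1080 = -0.26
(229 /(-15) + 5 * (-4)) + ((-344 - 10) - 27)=-6244 /15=-416.27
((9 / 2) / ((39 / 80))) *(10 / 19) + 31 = 8857 / 247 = 35.86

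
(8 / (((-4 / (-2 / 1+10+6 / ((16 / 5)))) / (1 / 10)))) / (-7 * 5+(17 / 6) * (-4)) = 237 / 5560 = 0.04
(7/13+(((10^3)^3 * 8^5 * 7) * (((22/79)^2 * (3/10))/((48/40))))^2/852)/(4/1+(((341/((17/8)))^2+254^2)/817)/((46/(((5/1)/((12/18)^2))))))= 27191162951673415991296630759411908843658/36338269769097172773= 748278966622603248282.15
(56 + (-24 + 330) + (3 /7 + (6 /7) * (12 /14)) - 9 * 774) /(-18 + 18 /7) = 323539 /756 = 427.96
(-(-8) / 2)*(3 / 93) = 4 / 31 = 0.13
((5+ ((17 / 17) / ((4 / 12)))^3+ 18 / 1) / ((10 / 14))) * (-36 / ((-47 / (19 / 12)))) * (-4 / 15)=-1064 / 47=-22.64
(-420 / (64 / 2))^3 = -2260.99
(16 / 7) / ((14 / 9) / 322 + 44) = 3312 / 63763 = 0.05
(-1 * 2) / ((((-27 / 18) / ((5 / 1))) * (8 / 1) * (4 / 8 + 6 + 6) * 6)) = 1 / 90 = 0.01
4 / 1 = 4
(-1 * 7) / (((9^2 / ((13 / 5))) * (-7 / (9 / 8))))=13 / 360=0.04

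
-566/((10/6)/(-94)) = 159612/5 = 31922.40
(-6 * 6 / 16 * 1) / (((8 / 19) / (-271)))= 46341 / 32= 1448.16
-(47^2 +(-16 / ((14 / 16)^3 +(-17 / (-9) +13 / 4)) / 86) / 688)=-109328229943 / 49492183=-2209.00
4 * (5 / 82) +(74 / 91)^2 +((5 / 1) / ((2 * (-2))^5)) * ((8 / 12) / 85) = 8024556991 / 8865572352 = 0.91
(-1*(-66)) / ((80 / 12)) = 99 / 10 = 9.90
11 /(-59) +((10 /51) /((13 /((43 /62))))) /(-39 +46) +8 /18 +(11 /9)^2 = 401838499 /229186503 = 1.75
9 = 9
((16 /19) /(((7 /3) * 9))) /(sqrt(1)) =16 /399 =0.04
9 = 9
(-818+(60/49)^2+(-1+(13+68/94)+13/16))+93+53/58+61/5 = -182439084917/261805040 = -696.85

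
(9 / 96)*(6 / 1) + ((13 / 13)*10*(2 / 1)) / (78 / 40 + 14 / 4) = 7381 / 1744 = 4.23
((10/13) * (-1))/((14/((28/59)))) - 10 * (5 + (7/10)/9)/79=-364739/545337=-0.67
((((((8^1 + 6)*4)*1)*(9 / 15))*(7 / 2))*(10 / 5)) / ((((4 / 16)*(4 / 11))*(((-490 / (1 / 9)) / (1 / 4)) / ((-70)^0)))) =-0.15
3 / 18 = 1 / 6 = 0.17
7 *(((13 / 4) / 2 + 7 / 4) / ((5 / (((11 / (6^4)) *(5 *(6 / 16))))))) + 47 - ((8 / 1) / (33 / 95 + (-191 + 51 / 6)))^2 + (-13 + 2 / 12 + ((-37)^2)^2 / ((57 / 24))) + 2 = 55171671368172619781 / 69912191198208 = 789156.66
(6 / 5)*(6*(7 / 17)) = 252 / 85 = 2.96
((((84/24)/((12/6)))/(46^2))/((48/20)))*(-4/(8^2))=-35/1625088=-0.00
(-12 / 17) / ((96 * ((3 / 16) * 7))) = -2 / 357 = -0.01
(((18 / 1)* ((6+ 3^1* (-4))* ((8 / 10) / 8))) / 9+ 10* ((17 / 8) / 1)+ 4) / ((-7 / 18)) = -4329 / 70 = -61.84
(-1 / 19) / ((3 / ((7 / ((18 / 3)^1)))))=-0.02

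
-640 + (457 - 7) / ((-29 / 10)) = -795.17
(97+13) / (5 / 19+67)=1045 / 639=1.64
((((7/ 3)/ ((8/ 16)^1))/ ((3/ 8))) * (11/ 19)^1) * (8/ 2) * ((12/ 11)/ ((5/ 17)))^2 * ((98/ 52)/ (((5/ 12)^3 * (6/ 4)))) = 6886.12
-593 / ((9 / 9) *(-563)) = 593 / 563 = 1.05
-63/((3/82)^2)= -47068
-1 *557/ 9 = -557/ 9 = -61.89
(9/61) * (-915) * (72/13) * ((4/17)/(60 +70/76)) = -295488/102323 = -2.89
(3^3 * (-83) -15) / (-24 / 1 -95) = 18.96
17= 17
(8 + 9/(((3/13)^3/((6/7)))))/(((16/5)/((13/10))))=28925/112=258.26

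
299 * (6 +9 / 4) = 9867 / 4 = 2466.75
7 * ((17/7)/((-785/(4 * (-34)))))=2.95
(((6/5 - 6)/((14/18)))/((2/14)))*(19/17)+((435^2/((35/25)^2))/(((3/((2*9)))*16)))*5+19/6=18090130861/99960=180973.70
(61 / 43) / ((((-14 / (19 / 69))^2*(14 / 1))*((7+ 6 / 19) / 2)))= 418399 / 39042313884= 0.00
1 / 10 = 0.10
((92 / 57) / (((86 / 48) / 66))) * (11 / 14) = 267168 / 5719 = 46.72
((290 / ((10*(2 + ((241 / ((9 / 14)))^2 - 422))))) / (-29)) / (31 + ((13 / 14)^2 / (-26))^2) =-55566 / 241374600757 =-0.00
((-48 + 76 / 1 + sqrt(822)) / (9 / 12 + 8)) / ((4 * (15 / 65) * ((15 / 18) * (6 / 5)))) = 52 / 15 + 13 * sqrt(822) / 105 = 7.02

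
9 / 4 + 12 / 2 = 33 / 4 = 8.25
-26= -26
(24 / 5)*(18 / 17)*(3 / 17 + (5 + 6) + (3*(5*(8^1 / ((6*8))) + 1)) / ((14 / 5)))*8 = 1080864 / 2023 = 534.29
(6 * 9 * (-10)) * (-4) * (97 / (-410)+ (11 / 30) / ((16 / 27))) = 67689 / 82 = 825.48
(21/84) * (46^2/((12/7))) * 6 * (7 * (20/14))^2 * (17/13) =3147550/13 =242119.23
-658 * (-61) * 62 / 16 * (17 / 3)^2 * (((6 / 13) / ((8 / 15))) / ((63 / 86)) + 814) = 3810770863439 / 936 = 4071336392.56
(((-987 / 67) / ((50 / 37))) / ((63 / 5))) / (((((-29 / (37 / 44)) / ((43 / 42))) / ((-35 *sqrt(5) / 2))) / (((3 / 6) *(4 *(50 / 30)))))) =-13833745 *sqrt(5) / 9233136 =-3.35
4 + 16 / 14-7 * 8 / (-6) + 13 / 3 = 395 / 21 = 18.81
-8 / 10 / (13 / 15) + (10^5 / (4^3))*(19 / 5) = 154351 / 26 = 5936.58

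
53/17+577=9862/17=580.12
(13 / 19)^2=0.47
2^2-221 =-217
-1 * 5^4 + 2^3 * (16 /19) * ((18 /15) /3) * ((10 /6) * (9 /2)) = -11491 /19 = -604.79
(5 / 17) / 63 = 5 / 1071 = 0.00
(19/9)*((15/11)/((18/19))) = 1805/594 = 3.04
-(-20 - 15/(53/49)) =1795/53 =33.87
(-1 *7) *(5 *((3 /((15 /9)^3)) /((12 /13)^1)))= -2457 /100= -24.57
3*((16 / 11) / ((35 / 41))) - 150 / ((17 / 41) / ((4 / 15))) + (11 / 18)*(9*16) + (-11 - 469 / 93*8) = -33296887 / 608685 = -54.70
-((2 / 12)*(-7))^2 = -49 / 36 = -1.36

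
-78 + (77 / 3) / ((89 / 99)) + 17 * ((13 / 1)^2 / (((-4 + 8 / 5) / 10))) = -6418831 / 534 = -12020.28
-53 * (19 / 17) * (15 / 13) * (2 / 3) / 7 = -10070 / 1547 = -6.51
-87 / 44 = -1.98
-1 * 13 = -13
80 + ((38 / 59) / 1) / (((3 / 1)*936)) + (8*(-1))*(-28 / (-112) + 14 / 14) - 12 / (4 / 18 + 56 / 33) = 501656621 / 7869420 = 63.75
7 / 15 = 0.47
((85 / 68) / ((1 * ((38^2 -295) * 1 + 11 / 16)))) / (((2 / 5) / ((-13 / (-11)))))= 10 / 3113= 0.00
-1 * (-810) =810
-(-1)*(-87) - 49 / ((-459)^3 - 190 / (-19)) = -8413123454 / 96702569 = -87.00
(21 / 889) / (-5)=-0.00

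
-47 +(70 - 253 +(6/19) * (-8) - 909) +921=-4190/19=-220.53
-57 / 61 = -0.93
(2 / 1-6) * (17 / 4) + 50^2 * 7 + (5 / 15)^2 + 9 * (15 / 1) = 17618.11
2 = 2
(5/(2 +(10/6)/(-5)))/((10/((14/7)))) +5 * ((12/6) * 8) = 403/5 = 80.60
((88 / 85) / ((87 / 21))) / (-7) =-88 / 2465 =-0.04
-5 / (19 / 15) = -75 / 19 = -3.95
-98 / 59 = -1.66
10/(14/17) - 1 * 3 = 64/7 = 9.14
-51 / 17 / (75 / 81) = -81 / 25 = -3.24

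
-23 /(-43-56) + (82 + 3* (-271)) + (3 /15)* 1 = -361631 /495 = -730.57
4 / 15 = 0.27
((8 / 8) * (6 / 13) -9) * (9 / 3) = -333 / 13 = -25.62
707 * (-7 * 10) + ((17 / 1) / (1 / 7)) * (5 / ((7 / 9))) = -48725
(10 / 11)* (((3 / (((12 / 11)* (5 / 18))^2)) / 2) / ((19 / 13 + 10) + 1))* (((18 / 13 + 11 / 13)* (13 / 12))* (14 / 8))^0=143 / 120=1.19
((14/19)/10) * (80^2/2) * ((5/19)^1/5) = 4480/361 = 12.41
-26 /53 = -0.49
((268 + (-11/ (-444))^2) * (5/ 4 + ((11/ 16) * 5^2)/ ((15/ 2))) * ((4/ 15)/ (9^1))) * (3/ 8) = 898153673/ 85162752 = 10.55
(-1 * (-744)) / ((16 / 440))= 20460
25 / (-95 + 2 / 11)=-275 / 1043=-0.26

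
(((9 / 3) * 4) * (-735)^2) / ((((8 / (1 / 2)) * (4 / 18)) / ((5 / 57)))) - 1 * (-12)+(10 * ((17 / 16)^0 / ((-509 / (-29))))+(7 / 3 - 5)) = 37123859419 / 232104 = 159944.94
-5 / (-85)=1 / 17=0.06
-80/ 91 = -0.88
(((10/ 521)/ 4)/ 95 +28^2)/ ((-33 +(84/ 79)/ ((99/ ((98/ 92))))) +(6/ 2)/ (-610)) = -283861254075465/ 11945879118347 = -23.76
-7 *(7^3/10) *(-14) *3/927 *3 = 16807/515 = 32.63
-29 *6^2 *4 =-4176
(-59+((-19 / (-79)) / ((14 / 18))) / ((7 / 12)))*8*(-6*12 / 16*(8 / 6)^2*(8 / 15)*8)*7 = 927076352 / 8295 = 111763.27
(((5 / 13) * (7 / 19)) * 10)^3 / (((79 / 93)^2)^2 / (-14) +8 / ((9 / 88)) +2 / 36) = 22450910950125000 / 617380328899242649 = 0.04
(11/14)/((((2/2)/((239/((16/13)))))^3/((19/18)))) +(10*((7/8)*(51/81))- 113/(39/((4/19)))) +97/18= 4645034987757751/764854272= 6073098.05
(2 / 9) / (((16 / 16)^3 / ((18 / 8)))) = 1 / 2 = 0.50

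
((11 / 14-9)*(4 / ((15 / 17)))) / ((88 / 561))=-6647 / 28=-237.39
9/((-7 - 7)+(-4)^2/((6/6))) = 9/2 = 4.50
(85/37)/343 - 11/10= -138751/126910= -1.09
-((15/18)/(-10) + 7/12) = -1/2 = -0.50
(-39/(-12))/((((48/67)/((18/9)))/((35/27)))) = 30485/2592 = 11.76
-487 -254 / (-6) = -1334 / 3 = -444.67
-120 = -120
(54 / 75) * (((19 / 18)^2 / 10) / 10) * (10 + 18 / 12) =8303 / 90000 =0.09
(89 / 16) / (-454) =-89 / 7264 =-0.01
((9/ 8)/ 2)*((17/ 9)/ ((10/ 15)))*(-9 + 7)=-51/ 16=-3.19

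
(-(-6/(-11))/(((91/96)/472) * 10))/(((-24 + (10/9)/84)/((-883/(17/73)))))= -473164125696/110209385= -4293.32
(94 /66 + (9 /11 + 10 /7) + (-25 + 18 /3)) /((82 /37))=-131017 /18942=-6.92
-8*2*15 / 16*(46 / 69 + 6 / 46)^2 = -15125 / 1587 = -9.53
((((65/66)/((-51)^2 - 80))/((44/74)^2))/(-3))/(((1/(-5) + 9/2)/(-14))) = 3114475/2597119074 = 0.00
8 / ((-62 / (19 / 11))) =-76 / 341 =-0.22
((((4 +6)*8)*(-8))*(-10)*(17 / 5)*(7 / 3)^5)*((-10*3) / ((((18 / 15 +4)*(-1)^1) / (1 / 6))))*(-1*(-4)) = 18286016000 / 3159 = 5788545.74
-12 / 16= -3 / 4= -0.75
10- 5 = 5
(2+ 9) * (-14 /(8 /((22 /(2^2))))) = -847 /8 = -105.88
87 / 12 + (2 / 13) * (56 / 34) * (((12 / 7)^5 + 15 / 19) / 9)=930235585 / 120981588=7.69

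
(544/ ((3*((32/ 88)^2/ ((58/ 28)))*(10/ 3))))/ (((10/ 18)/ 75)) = 1610631/ 14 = 115045.07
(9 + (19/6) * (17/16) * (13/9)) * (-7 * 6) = -83825/144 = -582.12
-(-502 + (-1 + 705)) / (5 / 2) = -404 / 5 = -80.80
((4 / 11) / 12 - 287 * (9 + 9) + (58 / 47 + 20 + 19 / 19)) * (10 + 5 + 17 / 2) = -120877.79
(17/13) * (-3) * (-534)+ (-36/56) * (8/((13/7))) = 27198/13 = 2092.15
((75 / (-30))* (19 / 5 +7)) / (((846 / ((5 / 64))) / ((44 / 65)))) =-33 / 19552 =-0.00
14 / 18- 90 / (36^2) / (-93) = 5213 / 6696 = 0.78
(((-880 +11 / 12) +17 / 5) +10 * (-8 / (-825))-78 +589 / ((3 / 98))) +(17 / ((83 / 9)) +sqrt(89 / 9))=sqrt(89) / 3 +1001867239 / 54780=18292.07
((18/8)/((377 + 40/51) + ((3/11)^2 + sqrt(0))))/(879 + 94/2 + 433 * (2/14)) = 129591/21498882520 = 0.00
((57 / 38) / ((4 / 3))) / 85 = 9 / 680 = 0.01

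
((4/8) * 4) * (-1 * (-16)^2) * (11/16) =-352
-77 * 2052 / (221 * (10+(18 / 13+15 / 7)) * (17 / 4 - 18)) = 402192 / 104635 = 3.84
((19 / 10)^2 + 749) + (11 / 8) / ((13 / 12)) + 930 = 2189043 / 1300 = 1683.88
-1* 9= -9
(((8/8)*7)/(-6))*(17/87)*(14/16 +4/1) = -1547/1392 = -1.11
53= 53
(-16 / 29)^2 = 256 / 841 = 0.30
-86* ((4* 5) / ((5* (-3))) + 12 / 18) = 172 / 3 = 57.33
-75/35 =-15/7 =-2.14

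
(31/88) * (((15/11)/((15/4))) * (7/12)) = 217/2904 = 0.07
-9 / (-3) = 3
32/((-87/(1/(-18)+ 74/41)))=-20656/32103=-0.64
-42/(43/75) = -3150/43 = -73.26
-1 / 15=-0.07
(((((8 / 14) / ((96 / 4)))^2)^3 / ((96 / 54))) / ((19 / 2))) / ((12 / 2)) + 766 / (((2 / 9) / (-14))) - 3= -26843824314381311 / 556221883392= -48261.00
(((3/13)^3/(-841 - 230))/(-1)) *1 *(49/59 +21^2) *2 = 22344/2203591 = 0.01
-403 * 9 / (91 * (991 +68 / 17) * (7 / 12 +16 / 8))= -108 / 6965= -0.02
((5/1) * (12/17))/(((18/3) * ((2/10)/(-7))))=-350/17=-20.59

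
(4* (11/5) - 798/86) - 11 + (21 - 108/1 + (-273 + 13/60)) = -957857/2580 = -371.26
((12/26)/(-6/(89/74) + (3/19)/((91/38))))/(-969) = 623/6439005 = 0.00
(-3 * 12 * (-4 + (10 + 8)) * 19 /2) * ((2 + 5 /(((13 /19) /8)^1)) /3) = -1254456 /13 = -96496.62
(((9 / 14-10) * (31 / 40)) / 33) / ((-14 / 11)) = 4061 / 23520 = 0.17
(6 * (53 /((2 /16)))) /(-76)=-636 /19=-33.47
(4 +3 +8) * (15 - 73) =-870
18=18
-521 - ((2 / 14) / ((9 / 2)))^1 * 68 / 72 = -295424 / 567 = -521.03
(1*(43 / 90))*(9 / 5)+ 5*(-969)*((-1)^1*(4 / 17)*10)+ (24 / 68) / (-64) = 11400.85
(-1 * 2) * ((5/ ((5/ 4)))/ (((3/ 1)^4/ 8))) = -64/ 81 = -0.79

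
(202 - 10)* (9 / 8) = 216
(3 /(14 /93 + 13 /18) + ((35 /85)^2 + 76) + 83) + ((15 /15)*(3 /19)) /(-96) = 13914417145 /85571744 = 162.61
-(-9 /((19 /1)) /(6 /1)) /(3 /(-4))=-2 /19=-0.11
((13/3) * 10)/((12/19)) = 1235/18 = 68.61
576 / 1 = 576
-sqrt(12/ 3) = -2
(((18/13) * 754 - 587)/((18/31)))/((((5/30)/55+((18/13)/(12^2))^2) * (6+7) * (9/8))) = 2593127680/150471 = 17233.40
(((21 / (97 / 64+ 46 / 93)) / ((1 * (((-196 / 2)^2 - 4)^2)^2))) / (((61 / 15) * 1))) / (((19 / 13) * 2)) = 2821 / 27264486604800000000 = 0.00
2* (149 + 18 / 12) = 301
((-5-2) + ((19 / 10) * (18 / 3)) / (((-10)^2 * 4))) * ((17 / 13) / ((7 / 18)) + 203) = -261835597 / 182000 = -1438.66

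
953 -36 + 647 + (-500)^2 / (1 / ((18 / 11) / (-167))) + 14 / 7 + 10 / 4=-3237331 / 3674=-881.15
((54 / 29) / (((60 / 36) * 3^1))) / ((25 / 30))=324 / 725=0.45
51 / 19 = 2.68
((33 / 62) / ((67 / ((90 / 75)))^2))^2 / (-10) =-176418 / 60516335253125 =-0.00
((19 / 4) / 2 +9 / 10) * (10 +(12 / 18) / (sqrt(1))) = 524 / 15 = 34.93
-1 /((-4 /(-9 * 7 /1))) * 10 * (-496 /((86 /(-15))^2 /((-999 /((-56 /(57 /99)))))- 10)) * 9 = -500443555500 /4839907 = -103399.42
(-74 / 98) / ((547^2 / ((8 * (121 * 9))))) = -322344 / 14661241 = -0.02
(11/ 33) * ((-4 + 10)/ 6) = 1/ 3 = 0.33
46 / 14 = 23 / 7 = 3.29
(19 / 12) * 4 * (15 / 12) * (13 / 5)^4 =542659 / 1500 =361.77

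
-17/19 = -0.89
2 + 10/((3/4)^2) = 178/9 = 19.78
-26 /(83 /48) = -1248 /83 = -15.04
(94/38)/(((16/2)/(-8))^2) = 47/19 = 2.47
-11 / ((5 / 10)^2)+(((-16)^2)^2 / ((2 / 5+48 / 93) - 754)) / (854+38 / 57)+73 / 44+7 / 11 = -17204346965 / 411524564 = -41.81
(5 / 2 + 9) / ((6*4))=23 / 48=0.48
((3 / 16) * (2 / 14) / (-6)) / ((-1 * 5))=1 / 1120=0.00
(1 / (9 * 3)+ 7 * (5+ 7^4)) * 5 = 2273675 / 27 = 84210.19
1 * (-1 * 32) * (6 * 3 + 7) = -800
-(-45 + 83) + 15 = -23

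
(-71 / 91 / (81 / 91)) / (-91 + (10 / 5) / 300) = 3550 / 368523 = 0.01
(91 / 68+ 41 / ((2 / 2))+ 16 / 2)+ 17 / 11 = 38809 / 748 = 51.88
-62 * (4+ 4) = -496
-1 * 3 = -3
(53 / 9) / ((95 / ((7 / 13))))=371 / 11115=0.03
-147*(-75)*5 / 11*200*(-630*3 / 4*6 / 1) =-31255875000 / 11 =-2841443181.82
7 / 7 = 1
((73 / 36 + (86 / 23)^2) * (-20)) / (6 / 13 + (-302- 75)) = 3963349 / 4661019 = 0.85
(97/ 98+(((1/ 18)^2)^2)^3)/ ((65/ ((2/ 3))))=863174184602609/ 85027106534823936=0.01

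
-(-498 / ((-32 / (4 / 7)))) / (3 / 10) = -415 / 14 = -29.64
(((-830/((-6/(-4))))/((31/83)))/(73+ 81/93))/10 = -6889/3435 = -2.01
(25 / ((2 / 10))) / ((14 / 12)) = 750 / 7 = 107.14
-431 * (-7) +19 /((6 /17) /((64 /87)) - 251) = 411155475 /136283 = 3016.92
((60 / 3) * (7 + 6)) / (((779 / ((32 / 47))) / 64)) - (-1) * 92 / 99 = 56083916 / 3624687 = 15.47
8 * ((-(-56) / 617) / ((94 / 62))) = 13888 / 28999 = 0.48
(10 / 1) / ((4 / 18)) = 45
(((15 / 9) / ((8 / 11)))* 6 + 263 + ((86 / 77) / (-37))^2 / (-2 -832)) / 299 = 3746869546027 / 4048108396332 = 0.93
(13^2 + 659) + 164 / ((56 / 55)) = 13847 / 14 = 989.07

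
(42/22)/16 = 21/176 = 0.12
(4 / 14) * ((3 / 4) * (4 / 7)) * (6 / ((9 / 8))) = 32 / 49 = 0.65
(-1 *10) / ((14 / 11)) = -7.86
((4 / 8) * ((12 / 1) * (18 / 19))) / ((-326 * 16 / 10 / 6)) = -405 / 6194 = -0.07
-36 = -36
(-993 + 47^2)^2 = 1478656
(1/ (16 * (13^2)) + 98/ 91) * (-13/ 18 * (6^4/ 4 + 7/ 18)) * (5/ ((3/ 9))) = -28348345/ 7488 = -3785.84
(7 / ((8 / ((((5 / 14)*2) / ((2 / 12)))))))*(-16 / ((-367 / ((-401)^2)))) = 9648060 / 367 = 26288.99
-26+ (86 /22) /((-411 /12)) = -39354 /1507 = -26.11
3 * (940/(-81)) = -34.81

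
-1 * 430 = -430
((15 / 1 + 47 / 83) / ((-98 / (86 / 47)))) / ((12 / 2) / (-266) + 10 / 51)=-53833764 / 32140339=-1.67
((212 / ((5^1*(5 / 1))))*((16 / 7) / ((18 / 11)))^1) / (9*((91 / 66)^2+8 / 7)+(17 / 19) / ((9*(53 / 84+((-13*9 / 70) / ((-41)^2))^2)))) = 2248213367241370496 / 5229558253208625375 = 0.43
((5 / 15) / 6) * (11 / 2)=0.31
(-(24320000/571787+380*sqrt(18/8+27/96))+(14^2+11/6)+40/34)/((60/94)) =-702.02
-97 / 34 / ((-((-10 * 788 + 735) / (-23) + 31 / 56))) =62468 / 6814161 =0.01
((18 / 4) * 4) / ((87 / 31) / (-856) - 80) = -477648 / 2122967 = -0.22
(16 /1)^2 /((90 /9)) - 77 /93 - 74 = -22891 /465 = -49.23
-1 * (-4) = 4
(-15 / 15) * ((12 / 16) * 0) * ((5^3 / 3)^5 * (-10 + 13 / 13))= 0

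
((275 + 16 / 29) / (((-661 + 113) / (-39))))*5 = 1558245 / 15892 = 98.05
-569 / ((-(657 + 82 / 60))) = 17070 / 19751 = 0.86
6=6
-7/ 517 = -0.01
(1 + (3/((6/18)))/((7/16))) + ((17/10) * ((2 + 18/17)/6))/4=9151/420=21.79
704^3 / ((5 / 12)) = 4186963968 / 5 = 837392793.60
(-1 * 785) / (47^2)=-785 / 2209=-0.36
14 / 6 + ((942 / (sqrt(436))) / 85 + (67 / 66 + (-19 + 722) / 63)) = 471 * sqrt(109) / 9265 + 20107 / 1386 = 15.04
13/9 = 1.44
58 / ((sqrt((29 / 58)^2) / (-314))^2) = 22874272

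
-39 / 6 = -13 / 2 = -6.50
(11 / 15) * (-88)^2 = 85184 / 15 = 5678.93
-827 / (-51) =16.22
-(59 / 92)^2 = -3481 / 8464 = -0.41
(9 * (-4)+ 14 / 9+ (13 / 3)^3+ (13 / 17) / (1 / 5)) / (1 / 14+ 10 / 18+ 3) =13.99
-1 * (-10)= 10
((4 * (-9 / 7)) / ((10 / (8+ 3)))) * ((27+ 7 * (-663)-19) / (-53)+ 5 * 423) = -23112144 / 1855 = -12459.38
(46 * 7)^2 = 103684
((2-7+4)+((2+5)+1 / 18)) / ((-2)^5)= -109 / 576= -0.19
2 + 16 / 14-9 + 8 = 15 / 7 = 2.14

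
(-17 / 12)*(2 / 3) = -17 / 18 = -0.94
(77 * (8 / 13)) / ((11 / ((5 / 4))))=70 / 13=5.38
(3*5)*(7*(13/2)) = 1365/2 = 682.50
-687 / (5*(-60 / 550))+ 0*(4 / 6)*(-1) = 2519 / 2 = 1259.50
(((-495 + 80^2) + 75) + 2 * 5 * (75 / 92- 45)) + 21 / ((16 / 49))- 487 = 5115.46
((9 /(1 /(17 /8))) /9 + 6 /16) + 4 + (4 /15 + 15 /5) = 293 /30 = 9.77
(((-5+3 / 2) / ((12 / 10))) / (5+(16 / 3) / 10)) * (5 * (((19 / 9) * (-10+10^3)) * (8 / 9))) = -3657500 / 747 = -4896.25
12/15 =4/5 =0.80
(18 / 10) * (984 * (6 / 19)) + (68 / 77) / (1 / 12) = 569.92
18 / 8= 9 / 4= 2.25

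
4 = 4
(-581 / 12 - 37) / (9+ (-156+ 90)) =1025 / 684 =1.50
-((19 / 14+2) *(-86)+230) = 411 / 7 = 58.71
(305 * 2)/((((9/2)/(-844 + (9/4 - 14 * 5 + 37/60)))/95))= -316801060/27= -11733372.59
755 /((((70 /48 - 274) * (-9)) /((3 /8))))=755 /6541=0.12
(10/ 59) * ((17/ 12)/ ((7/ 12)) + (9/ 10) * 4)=1.02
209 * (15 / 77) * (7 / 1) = 285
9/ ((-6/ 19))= -57/ 2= -28.50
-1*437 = -437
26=26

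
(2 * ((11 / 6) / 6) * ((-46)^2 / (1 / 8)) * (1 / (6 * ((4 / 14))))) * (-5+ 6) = 162932 / 27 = 6034.52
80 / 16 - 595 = -590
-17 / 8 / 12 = -17 / 96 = -0.18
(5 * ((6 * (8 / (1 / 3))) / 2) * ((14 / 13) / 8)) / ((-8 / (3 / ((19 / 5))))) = -4725 / 988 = -4.78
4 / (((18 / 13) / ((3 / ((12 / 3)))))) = 13 / 6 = 2.17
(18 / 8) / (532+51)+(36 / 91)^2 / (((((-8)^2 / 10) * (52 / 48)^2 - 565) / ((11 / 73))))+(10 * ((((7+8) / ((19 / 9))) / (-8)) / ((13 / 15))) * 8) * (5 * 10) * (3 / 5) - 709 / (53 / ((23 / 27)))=-44828735501945335405 / 18142631758647396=-2470.91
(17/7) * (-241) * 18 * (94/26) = -3466062/91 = -38088.59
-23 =-23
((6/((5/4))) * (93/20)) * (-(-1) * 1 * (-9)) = -5022/25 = -200.88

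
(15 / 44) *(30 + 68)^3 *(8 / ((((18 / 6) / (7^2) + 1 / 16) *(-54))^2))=1446273274880 / 25150257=57505.31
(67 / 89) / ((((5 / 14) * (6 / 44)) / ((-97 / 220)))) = -45493 / 6675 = -6.82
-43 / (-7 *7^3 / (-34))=-1462 / 2401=-0.61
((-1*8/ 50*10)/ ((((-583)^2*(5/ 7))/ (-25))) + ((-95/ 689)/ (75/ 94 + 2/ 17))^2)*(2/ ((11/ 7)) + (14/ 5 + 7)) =5594433732/ 22114877785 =0.25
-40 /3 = -13.33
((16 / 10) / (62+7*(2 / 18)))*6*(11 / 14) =2376 / 19775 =0.12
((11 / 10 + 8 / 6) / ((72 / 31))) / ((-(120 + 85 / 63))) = -15841 / 1834800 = -0.01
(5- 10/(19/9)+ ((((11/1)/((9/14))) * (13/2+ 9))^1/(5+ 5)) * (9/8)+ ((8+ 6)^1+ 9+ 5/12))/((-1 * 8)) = -244039/36480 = -6.69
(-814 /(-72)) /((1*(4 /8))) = 407 /18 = 22.61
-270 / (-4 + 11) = -38.57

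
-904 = -904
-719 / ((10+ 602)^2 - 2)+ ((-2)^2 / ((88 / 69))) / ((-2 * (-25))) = 12526249 / 205998100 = 0.06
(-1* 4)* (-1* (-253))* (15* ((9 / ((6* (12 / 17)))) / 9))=-21505 / 6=-3584.17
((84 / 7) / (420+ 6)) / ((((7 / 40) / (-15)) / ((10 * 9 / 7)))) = -108000 / 3479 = -31.04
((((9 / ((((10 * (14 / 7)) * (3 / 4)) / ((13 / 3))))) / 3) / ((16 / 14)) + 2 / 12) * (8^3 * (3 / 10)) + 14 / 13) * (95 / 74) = 441997 / 2405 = 183.78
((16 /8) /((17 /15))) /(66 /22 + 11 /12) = 360 /799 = 0.45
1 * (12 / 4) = 3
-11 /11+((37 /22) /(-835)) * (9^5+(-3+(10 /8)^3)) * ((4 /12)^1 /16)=-196258193 /56432640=-3.48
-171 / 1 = -171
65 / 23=2.83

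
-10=-10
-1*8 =-8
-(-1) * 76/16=19/4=4.75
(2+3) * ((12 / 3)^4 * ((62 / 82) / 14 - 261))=-95861120 / 287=-334010.87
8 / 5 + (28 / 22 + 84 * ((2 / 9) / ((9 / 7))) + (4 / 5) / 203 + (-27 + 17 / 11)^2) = 665.33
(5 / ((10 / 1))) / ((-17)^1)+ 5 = 169 / 34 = 4.97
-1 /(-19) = 1 /19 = 0.05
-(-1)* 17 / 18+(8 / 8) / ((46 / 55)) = 443 / 207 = 2.14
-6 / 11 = -0.55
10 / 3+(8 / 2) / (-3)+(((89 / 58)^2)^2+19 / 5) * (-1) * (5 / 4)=-438192661 / 45265984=-9.68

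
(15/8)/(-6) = -5/16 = -0.31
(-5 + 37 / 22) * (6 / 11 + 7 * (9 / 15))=-19053 / 1210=-15.75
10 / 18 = 5 / 9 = 0.56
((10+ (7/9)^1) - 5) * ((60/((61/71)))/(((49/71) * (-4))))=-1310660/8967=-146.16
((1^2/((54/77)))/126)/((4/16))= 11/243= 0.05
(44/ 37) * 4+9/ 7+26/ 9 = 20819/ 2331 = 8.93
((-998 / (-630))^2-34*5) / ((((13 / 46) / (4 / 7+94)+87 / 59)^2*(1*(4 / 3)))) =-13411800013755077444 / 233092587119535675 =-57.54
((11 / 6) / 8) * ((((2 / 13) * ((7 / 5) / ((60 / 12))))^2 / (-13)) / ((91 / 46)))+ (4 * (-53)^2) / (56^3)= 150388339883 / 2351141520000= 0.06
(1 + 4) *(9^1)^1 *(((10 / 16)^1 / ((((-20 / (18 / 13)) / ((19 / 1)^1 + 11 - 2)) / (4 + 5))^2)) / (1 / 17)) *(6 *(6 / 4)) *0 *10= 0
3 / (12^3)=1 / 576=0.00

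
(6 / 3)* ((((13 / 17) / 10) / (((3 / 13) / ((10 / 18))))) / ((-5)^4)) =169 / 286875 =0.00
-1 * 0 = 0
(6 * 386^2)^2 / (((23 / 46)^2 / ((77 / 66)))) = 3729567746688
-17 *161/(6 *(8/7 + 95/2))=-19159/2043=-9.38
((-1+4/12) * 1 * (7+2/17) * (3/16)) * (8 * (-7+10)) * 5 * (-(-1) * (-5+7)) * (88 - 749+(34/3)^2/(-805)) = 141177.01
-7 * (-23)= 161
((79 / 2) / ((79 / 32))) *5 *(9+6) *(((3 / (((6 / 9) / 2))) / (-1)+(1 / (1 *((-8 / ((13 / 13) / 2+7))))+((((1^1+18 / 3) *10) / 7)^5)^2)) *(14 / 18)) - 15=27999999972130 / 3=9333333324043.33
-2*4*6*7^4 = -115248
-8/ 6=-4/ 3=-1.33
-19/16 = -1.19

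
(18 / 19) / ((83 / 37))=666 / 1577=0.42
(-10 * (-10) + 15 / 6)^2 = 42025 / 4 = 10506.25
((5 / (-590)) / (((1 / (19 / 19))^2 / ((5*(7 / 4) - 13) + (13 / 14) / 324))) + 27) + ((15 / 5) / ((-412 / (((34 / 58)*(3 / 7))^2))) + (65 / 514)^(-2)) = 122817906053613413 / 1371238590430800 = 89.57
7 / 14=1 / 2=0.50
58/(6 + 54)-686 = -20551/30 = -685.03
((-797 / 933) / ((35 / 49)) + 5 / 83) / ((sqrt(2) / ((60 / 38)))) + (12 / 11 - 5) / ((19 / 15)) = -645 / 209 - 439732 *sqrt(2) / 490447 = -4.35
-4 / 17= -0.24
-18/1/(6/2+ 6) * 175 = -350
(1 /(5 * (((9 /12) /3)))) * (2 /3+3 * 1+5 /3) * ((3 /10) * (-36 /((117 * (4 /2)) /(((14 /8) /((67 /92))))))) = -10304 /21775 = -0.47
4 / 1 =4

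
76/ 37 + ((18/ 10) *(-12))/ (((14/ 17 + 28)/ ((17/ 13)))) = 632878/ 589225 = 1.07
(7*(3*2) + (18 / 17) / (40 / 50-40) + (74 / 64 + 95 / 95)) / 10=1176309 / 266560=4.41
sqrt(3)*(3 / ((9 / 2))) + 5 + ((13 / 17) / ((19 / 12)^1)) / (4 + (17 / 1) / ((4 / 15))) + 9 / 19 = 2*sqrt(3) / 3 + 479752 / 87533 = 6.64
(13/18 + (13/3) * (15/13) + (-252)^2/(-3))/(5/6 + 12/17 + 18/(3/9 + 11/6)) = -84183541/39171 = -2149.13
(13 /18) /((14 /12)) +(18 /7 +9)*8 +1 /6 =1307 /14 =93.36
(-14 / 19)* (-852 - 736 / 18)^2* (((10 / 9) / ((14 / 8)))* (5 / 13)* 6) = -51661836800 / 60021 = -860729.36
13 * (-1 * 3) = -39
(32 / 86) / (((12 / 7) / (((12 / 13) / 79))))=112 / 44161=0.00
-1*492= -492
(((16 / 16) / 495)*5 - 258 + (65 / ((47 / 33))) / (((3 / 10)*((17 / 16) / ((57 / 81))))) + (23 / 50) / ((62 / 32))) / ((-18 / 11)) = 28873273423 / 300943350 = 95.94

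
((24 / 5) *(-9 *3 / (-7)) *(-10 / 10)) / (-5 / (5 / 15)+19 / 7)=324 / 215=1.51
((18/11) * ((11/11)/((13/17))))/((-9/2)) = -68/143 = -0.48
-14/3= -4.67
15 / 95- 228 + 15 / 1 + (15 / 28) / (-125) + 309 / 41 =-111955437 / 545300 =-205.31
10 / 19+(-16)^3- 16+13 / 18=-4110.75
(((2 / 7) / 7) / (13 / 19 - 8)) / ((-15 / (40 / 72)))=38 / 183897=0.00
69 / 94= 0.73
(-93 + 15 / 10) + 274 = 365 / 2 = 182.50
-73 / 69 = -1.06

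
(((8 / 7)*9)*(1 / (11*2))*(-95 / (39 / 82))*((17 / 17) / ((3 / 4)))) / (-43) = 124640 / 43043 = 2.90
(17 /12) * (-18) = -25.50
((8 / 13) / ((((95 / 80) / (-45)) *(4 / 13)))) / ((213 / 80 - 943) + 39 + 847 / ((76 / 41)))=115200 / 675493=0.17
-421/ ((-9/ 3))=421/ 3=140.33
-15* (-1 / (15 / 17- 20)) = -51 / 65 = -0.78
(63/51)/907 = 21/15419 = 0.00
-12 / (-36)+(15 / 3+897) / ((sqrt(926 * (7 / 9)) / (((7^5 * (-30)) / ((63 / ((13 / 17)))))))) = 1 / 3- 20110090 * sqrt(6482) / 7871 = -205701.71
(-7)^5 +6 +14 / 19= -319205 / 19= -16800.26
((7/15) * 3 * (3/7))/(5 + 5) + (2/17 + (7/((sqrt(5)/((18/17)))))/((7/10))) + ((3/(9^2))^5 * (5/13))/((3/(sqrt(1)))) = 84500717573/475666267050 + 36 * sqrt(5)/17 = 4.91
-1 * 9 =-9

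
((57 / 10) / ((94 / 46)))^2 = 1718721 / 220900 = 7.78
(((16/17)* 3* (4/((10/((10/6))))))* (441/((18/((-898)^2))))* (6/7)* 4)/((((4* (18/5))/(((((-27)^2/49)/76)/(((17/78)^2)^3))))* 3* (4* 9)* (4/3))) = 6129062734706159040/54575043509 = 112305228.56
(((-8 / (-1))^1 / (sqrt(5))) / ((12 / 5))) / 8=sqrt(5) / 12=0.19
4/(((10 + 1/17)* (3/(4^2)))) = 1088/513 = 2.12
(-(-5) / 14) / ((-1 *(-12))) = 5 / 168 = 0.03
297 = 297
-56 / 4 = -14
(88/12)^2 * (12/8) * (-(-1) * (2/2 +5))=484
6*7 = 42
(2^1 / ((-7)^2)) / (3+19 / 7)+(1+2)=421 / 140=3.01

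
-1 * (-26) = 26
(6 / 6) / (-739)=-1 / 739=-0.00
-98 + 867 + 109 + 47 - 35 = 890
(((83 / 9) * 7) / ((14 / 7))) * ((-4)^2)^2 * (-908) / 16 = -468931.56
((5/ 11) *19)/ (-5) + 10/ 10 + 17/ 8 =123/ 88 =1.40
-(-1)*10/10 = 1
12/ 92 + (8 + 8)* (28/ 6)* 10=51529/ 69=746.80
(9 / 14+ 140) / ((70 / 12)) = 5907 / 245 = 24.11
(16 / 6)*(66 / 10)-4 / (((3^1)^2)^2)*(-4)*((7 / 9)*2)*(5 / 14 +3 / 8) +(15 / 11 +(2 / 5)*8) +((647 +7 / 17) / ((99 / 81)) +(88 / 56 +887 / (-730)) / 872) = 335363692862791 / 607444382160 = 552.09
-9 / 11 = -0.82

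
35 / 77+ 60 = 665 / 11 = 60.45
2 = 2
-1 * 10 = -10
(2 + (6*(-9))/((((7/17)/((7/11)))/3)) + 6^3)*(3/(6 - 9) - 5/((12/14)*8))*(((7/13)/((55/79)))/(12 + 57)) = 0.63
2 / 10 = 1 / 5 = 0.20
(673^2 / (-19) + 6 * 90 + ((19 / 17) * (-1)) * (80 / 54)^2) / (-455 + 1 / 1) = 5486574517 / 106902018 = 51.32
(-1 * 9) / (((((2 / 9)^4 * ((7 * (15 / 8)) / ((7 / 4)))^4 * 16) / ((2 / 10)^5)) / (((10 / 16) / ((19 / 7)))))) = -5103 / 950000000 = -0.00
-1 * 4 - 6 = -10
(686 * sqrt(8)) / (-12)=-343 * sqrt(2) / 3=-161.69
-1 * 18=-18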